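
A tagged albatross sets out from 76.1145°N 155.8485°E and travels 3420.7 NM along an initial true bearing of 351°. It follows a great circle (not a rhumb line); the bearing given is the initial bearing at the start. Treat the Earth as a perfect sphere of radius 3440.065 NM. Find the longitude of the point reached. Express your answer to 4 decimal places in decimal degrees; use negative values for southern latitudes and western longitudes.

longitude -13.1252°

Central angle δ = d/R = 0.994371 rad.
With φ₁ = 76.1145° = 1.328449 rad and θ = 351° = 6.126106 rad:
Destination latitude: φ₂ = arcsin( sin φ₁ cos δ + cos φ₁ sin δ cos θ ) = arcsin(0.727831) = 46.7049°.
Δλ = atan2( sin θ sin δ cos φ₁ , cos δ − sin φ₁ sin φ₂ ) = atan2(-0.031475, -0.161531) = -2.949148 rad = -168.9737°.
λ₂ = λ₁ + Δλ = -13.1252°.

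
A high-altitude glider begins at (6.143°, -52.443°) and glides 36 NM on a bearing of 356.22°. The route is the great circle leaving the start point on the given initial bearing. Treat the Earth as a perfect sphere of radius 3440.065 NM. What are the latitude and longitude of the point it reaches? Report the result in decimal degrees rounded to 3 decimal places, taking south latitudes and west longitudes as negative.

The arc subtends δ = 36/3440.065 = 0.010465 rad at the centre.
Start latitude φ₁ = 0.107216 rad; initial bearing θ = 6.217212 rad.
Destination latitude: φ₂ = arcsin( sin φ₁ cos δ + cos φ₁ sin δ cos θ ) = arcsin(0.117386) = 6.741°.
Then Δλ = atan2(-0.000686, 0.987384) = -0.000695 rad, from sin θ sin δ cos φ₁ over cos δ − sin φ₁ sin φ₂.
λ₂ = λ₁ + Δλ = -52.483°.

latitude 6.741°, longitude -52.483°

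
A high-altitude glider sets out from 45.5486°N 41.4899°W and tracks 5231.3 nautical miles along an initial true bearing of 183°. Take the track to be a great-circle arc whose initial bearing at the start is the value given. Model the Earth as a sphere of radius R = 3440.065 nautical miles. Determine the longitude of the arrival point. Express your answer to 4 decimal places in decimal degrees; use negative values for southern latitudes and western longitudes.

longitude -45.4923°

Central angle δ = d/R = 1.520698 rad.
Start latitude φ₁ = 0.794973 rad; initial bearing θ = 3.193953 rad.
Applying the spherical law of cosines for sides, sin φ₂ = sin φ₁ cos δ + cos φ₁ sin δ cos θ = -0.662719, so φ₂ = -41.5076°.
For the longitude increment, Δλ = atan2( sin θ sin δ cos φ₁, cos δ − sin φ₁ sin φ₂ ) = atan2(-0.036605, 0.523156) = -4.0024°.
λ₂ = -41.4899° + -4.0024° = -45.4923°.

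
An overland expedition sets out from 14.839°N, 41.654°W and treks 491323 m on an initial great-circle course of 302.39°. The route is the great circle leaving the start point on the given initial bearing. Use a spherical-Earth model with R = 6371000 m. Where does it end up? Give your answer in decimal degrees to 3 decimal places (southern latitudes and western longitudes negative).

The arc subtends δ = 491323/6371000 = 0.077119 rad at the centre.
With φ₁ = 14.839° = 0.258989 rad and θ = 302.39° = 5.277701 rad:
Applying the spherical law of cosines for sides, sin φ₂ = sin φ₁ cos δ + cos φ₁ sin δ cos θ = 0.295236, so φ₂ = 17.172°.
Then Δλ = atan2(-0.062886, 0.921417) = -0.068144 rad, from sin θ sin δ cos φ₁ over cos δ − sin φ₁ sin φ₂.
λ₂ = -41.654° + -3.904° = -45.558°.

latitude 17.172°, longitude -45.558°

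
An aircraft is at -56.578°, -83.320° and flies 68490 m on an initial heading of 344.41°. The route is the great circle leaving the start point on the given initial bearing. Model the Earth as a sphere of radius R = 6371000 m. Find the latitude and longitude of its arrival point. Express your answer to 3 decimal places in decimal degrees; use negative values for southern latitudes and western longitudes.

The arc subtends δ = 68490/6371000 = 0.010750 rad at the centre.
Start latitude φ₁ = -0.987472 rad; initial bearing θ = 6.011088 rad.
sin φ₂ = sin φ₁ cos δ + cos φ₁ sin δ cos θ = (-0.834636)(0.999942) + (0.550801)(0.010750)(0.963209) = -0.828885
φ₂ = asin(-0.828885) = -0.977111 rad = -55.984°.
For the longitude increment, Δλ = atan2( sin θ sin δ cos φ₁, cos δ − sin φ₁ sin φ₂ ) = atan2(-0.001591, 0.308125) = -0.296°.
Hence λ₂ = -83.320° + -0.296° = -83.616°.

latitude -55.984°, longitude -83.616°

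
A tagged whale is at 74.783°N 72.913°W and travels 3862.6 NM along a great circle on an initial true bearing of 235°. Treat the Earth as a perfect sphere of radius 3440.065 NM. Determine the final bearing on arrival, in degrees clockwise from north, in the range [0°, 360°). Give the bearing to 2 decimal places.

final bearing 192.95°

The arc subtends δ = 3862.6/3440.065 = 1.122828 rad at the centre.
With φ₁ = 74.783° = 1.305210 rad and θ = 235° = 4.101524 rad:
sin φ₂ = sin φ₁ cos δ + cos φ₁ sin δ cos θ = (0.964939)(0.433136) + (0.262475)(0.901329)(-0.573576) = 0.282254
φ₂ = asin(0.282254) = 0.286143 rad = 16.395°.
Then Δλ = atan2(-0.193792, 0.160777) = -0.878243 rad, from sin θ sin δ cos φ₁ over cos δ − sin φ₁ sin φ₂.
λ₂ = λ₁ + Δλ = -123.233°.
The forward bearing on arrival equals the back-azimuth from the destination plus 180°.
Back-azimuth from P₂ (16.39°, -123.23°) to P₁ (74.78°, -72.91°), with Δλ' = λ₁ − λ₂ = 50.32°: atan2( sin Δλ' cos φ₁ , cos φ₂ sin φ₁ − sin φ₂ cos φ₁ cos Δλ' ) = 12.95°.
Final bearing = (12.95° + 180°) mod 360° = 192.95°.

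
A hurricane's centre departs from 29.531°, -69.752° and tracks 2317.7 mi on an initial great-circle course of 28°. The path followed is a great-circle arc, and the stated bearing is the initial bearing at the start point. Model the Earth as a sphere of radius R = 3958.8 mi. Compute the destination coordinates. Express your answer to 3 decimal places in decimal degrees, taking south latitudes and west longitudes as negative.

Angular distance δ = d/R = 2317.7 / 3958.8 = 0.585455 rad.
Start latitude φ₁ = 0.515413 rad; initial bearing θ = 0.488692 rad.
sin φ₂ = sin φ₁ cos δ + cos φ₁ sin δ cos θ = (0.492894)(0.833461) + (0.870089)(0.552579)(0.882948) = 0.835323
φ₂ = asin(0.835323) = 0.988720 rad = 56.649°.
Δλ = atan2( sin θ sin δ cos φ₁ , cos δ − sin φ₁ sin φ₂ ) = atan2(0.225719, 0.421735) = 0.491421 rad = 28.156°.
λ₂ = λ₁ + Δλ = -41.596°.

latitude 56.649°, longitude -41.596°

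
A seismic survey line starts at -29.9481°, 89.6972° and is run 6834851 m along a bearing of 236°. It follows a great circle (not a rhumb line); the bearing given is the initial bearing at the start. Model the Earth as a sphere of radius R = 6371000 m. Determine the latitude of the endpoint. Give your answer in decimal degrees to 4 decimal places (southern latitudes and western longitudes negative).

Central angle δ = d/R = 1.072807 rad.
Converting: φ₁ = -0.522693 rad, θ = 4.118977 rad.
sin φ₂ = sin φ₁ cos δ + cos φ₁ sin δ cos θ = (-0.499215)(0.477660) + (0.866478)(0.878545)(-0.559193) = -0.664135
φ₂ = asin(-0.664135) = -0.726336 rad = -41.6160°.
Δλ = atan2( sin θ sin δ cos φ₁ , cos δ − sin φ₁ sin φ₂ ) = atan2(-0.631096, 0.146114) = -1.343281 rad = -76.9643°.
Hence λ₂ = 89.6972° + -76.9643° = 12.7329°.

latitude -41.6160°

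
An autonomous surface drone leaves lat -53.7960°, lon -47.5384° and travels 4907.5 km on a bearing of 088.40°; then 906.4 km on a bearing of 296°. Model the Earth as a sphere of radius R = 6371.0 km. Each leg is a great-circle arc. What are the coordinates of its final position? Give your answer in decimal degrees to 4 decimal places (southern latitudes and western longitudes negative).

Apply the spherical direct solution leg by leg, carrying full precision between legs.
Leg 1: from (-53.7960°, -47.5384°), δ = 4907.5/6371 = 0.770287 rad, θ = 88.4° → φ = -34.5865°, λ = 10.1865°.
Leg 2: from (-34.5865°, 10.1865°), δ = 906.4/6371 = 0.142270 rad, θ = 296° → φ = -30.7134°, λ = 1.6620°.

latitude -30.7134°, longitude 1.6620°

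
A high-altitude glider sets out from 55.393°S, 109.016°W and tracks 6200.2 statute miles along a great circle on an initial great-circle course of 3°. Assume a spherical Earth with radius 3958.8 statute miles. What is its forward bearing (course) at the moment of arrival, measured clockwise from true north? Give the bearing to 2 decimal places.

Central angle δ = d/R = 1.566182 rad.
Converting: φ₁ = -0.966790 rad, θ = 0.052360 rad.
Applying the spherical law of cosines for sides, sin φ₂ = sin φ₁ cos δ + cos φ₁ sin δ cos θ = 0.563362, so φ₂ = 34.289°.
Then Δλ = atan2(0.029724, 0.468299) = 0.063386 rad, from sin θ sin δ cos φ₁ over cos δ − sin φ₁ sin φ₂.
Hence λ₂ = -109.016° + 3.632° = -105.384°.
The forward bearing on arrival equals the back-azimuth from the destination plus 180°.
Back-azimuth from P₂ (34.29°, -105.38°) to P₁ (-55.39°, -109.02°), with Δλ' = λ₁ − λ₂ = -3.63°: atan2( sin Δλ' cos φ₁ , cos φ₂ sin φ₁ − sin φ₂ cos φ₁ cos Δλ' ) = 182.06°.
Final bearing = (182.06° + 180°) mod 360° = 2.06°.

final bearing 2.06°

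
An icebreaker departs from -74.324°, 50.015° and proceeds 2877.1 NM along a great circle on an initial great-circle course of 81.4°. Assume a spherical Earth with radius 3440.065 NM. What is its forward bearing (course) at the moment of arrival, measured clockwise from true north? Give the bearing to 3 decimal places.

final bearing 19.810°

The arc subtends δ = 2877.1/3440.065 = 0.836350 rad at the centre.
Converting: φ₁ = -1.297199 rad, θ = 1.420698 rad.
Applying the spherical law of cosines for sides, sin φ₂ = sin φ₁ cos δ + cos φ₁ sin δ cos θ = -0.615261, so φ₂ = -37.971°.
For the longitude increment, Δλ = atan2( sin θ sin δ cos φ₁, cos δ − sin φ₁ sin φ₂ ) = atan2(0.198286, 0.077800) = 68.577°.
λ₂ = λ₁ + Δλ = 118.592°.
The forward bearing on arrival equals the back-azimuth from the destination plus 180°.
Back-azimuth from P₂ (-37.971°, 118.592°) to P₁ (-74.324°, 50.015°), with Δλ' = λ₁ − λ₂ = -68.577°: atan2( sin Δλ' cos φ₁ , cos φ₂ sin φ₁ − sin φ₂ cos φ₁ cos Δλ' ) = 199.810°.
Final bearing = (199.810° + 180°) mod 360° = 19.810°.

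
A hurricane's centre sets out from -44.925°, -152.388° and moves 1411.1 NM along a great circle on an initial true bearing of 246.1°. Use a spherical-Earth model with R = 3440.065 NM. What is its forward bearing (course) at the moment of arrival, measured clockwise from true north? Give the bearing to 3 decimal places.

final bearing 271.642°

δ = 1411.1/3440.065 = 0.410196 rad (23.5025°).
Start latitude φ₁ = -0.784089 rad; initial bearing θ = 4.295255 rad.
Destination latitude: φ₂ = arcsin( sin φ₁ cos δ + cos φ₁ sin δ cos θ ) = arcsin(-0.761992) = -49.640°.
Then Δλ = atan2(-0.258144, 0.378939) = -0.598017 rad, from sin θ sin δ cos φ₁ over cos δ − sin φ₁ sin φ₂.
λ₂ = -152.388° + -34.264° = -186.652°, normalized to (−180°, 180°] → 173.348°.
The forward bearing on arrival equals the back-azimuth from the destination plus 180°.
Back-azimuth from P₂ (-49.640°, 173.348°) to P₁ (-44.925°, -152.388°), with Δλ' = λ₁ − λ₂ = -325.736°: atan2( sin Δλ' cos φ₁ , cos φ₂ sin φ₁ − sin φ₂ cos φ₁ cos Δλ' ) = 91.642°.
Final bearing = (91.642° + 180°) mod 360° = 271.642°.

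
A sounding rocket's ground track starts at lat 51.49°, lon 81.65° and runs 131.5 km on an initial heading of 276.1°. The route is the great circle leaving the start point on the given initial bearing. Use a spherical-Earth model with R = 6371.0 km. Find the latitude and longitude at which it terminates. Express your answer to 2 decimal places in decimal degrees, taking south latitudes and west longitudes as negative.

δ = 131.5/6371 = 0.020640 rad (1.1826°).
Converting: φ₁ = 0.898670 rad, θ = 4.818854 rad.
Destination latitude: φ₂ = arcsin( sin φ₁ cos δ + cos φ₁ sin δ cos θ ) = arcsin(0.783698) = 51.60°.
Δλ = atan2( sin θ sin δ cos φ₁ , cos δ − sin φ₁ sin φ₂ ) = atan2(-0.012778, 0.386543) = -0.033045 rad = -1.89°.
Hence λ₂ = 81.65° + -1.89° = 79.76°.

latitude 51.60°, longitude 79.76°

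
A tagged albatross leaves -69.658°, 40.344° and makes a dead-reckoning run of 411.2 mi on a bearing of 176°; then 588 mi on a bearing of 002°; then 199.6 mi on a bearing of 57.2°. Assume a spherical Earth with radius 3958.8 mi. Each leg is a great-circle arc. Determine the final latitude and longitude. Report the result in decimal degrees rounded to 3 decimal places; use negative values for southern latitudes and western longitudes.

Apply the spherical direct solution leg by leg, carrying full precision between legs.
Leg 1: from (-69.658°, 40.344°), δ = 411.2/3958.8 = 0.103870 rad, θ = 176° → φ = -75.589°, λ = 42.009°.
Leg 2: from (-75.589°, 42.009°), δ = 588/3958.8 = 0.148530 rad, θ = 2° → φ = -67.082°, λ = 42.769°.
Leg 3: from (-67.082°, 42.769°), δ = 199.6/3958.8 = 0.050419 rad, θ = 57.2° → φ = -65.404°, λ = 48.611°.

latitude -65.404°, longitude 48.611°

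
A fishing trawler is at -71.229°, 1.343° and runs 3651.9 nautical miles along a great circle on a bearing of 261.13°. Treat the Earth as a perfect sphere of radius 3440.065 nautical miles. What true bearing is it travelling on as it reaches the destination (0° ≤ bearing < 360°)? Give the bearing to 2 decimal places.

final bearing 338.39°

The arc subtends δ = 3651.9/3440.065 = 1.061579 rad at the centre.
With φ₁ = -71.229° = -1.243181 rad and θ = 261.13° = 4.557578 rad:
Destination latitude: φ₂ = arcsin( sin φ₁ cos δ + cos φ₁ sin δ cos θ ) = arcsin(-0.504888) = -30.324°.
For the longitude increment, Δλ = atan2( sin θ sin δ cos φ₁, cos δ − sin φ₁ sin φ₂ ) = atan2(-0.277600, 0.009460) = -88.048°.
λ₂ = λ₁ + Δλ = -86.705°.
The forward bearing on arrival equals the back-azimuth from the destination plus 180°.
Back-azimuth from P₂ (-30.32°, -86.71°) to P₁ (-71.23°, 1.34°), with Δλ' = λ₁ − λ₂ = 88.05°: atan2( sin Δλ' cos φ₁ , cos φ₂ sin φ₁ − sin φ₂ cos φ₁ cos Δλ' ) = 158.39°.
Final bearing = (158.39° + 180°) mod 360° = 338.39°.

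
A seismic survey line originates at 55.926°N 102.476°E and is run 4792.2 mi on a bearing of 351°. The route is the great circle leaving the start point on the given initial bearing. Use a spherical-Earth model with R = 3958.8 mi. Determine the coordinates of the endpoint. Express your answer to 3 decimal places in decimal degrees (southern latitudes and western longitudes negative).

latitude 54.081°, longitude -63.074°

Central angle δ = d/R = 1.210518 rad.
Start latitude φ₁ = 0.976093 rad; initial bearing θ = 6.126106 rad.
sin φ₂ = sin φ₁ cos δ + cos φ₁ sin δ cos θ = (0.828315)(0.352534) + (0.560263)(0.935799)(0.987688) = 0.809848
φ₂ = asin(0.809848) = 0.943893 rad = 54.081°.
Then Δλ = atan2(-0.082018, -0.318275) = -2.889385 rad, from sin θ sin δ cos φ₁ over cos δ − sin φ₁ sin φ₂.
Hence λ₂ = 102.476° + -165.550° = -63.074°.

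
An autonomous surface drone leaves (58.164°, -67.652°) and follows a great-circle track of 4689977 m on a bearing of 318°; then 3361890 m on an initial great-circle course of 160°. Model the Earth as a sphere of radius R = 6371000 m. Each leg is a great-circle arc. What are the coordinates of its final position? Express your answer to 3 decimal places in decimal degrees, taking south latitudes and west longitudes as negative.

Apply the spherical direct solution leg by leg, carrying full precision between legs.
Leg 1: from (58.164°, -67.652°), δ = 4689977/6371000 = 0.736145 rad, θ = 318° → φ = 63.225°, λ = -161.854°.
Leg 2: from (63.225°, -161.854°), δ = 3361890/6371000 = 0.527686 rad, θ = 160° → φ = 33.930°, λ = -149.874°.

latitude 33.930°, longitude -149.874°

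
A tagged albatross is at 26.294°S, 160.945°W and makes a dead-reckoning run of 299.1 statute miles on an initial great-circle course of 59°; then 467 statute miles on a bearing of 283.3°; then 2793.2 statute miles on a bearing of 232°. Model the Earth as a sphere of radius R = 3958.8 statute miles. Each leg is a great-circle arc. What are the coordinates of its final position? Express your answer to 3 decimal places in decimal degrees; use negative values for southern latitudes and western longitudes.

latitude -41.158°, longitude 153.263°

Apply the spherical direct solution leg by leg, carrying full precision between legs.
Leg 1: from (-26.294°, -160.945°), δ = 299.1/3958.8 = 0.075553 rad, θ = 59° → φ = -24.008°, λ = -156.883°.
Leg 2: from (-24.008°, -156.883°), δ = 467/3958.8 = 0.117965 rad, θ = 283.3° → φ = -22.290°, λ = -163.994°.
Leg 3: from (-22.290°, -163.994°), δ = 2793.2/3958.8 = 0.705567 rad, θ = 232° → φ = -41.158°, λ = 153.263°.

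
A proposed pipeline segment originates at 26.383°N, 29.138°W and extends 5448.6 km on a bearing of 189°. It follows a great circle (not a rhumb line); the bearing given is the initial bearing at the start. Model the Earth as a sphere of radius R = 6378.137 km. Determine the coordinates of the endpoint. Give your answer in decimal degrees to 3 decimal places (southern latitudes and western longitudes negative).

latitude -22.048°, longitude -36.450°

δ = 5448.6/6378.137 = 0.854262 rad (48.9456°).
With φ₁ = 26.383° = 0.460470 rad and θ = 189° = 3.298672 rad:
Applying the spherical law of cosines for sides, sin φ₂ = sin φ₁ cos δ + cos φ₁ sin δ cos θ = -0.375376, so φ₂ = -22.048°.
Then Δλ = atan2(-0.105678, 0.823581) = -0.127618 rad, from sin θ sin δ cos φ₁ over cos δ − sin φ₁ sin φ₂.
λ₂ = -29.138° + -7.312° = -36.450°.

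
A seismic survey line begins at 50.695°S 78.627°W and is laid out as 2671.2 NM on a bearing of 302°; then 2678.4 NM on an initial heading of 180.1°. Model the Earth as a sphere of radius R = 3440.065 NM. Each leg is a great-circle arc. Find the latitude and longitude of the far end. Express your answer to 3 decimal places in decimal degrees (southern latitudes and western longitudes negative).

latitude -63.077°, longitude -117.579°

Apply the spherical direct solution leg by leg, carrying full precision between legs.
Leg 1: from (-50.695°, -78.627°), δ = 2671.2/3440.065 = 0.776497 rad, θ = 302° → φ = -18.467°, λ = -117.424°.
Leg 2: from (-18.467°, -117.424°), δ = 2678.4/3440.065 = 0.778590 rad, θ = 180.1° → φ = -63.077°, λ = -117.579°.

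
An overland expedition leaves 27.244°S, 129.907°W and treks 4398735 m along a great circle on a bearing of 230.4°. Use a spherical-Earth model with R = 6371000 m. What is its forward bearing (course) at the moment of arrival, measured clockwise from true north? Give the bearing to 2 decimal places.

final bearing 258.02°

The arc subtends δ = 4398735/6371000 = 0.690431 rad at the centre.
With φ₁ = -27.244° = -0.475498 rad and θ = 230.4° = 4.021239 rad:
sin φ₂ = sin φ₁ cos δ + cos φ₁ sin δ cos θ = (-0.457781)(0.770972) + (0.889065)(0.636869)(-0.637424) = -0.713857
φ₂ = asin(-0.713857) = -0.794991 rad = -45.550°.
Δλ = atan2( sin θ sin δ cos φ₁ , cos δ − sin φ₁ sin φ₂ ) = atan2(-0.436279, 0.444182) = -0.776423 rad = -44.486°.
λ₂ = λ₁ + Δλ = -174.393°.
The forward bearing on arrival equals the back-azimuth from the destination plus 180°.
Back-azimuth from P₂ (-45.55°, -174.39°) to P₁ (-27.24°, -129.91°), with Δλ' = λ₁ − λ₂ = 44.49°: atan2( sin Δλ' cos φ₁ , cos φ₂ sin φ₁ − sin φ₂ cos φ₁ cos Δλ' ) = 78.02°.
Final bearing = (78.02° + 180°) mod 360° = 258.02°.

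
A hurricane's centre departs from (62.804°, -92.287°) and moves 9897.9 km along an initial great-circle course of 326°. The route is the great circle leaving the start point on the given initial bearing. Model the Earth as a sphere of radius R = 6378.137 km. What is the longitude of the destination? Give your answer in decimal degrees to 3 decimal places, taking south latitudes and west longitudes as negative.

Central angle δ = d/R = 1.551848 rad.
Start latitude φ₁ = 1.096137 rad; initial bearing θ = 5.689773 rad.
Applying the spherical law of cosines for sides, sin φ₂ = sin φ₁ cos δ + cos φ₁ sin δ cos θ = 0.395684, so φ₂ = 23.309°.
Δλ = atan2( sin θ sin δ cos φ₁ , cos δ − sin φ₁ sin φ₂ ) = atan2(-0.255525, -0.332994) = -2.487075 rad = -142.499°.
λ₂ = -92.287° + -142.499° = -234.786°, normalized to (−180°, 180°] → 125.214°.

longitude 125.214°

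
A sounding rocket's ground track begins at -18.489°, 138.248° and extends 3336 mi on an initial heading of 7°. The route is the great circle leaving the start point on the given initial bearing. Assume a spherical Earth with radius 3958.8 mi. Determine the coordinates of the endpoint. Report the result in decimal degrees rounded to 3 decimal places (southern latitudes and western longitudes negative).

δ = 3336/3958.8 = 0.842680 rad (48.2820°).
With φ₁ = -18.489° = -0.322694 rad and θ = 7° = 0.122173 rad:
Destination latitude: φ₂ = arcsin( sin φ₁ cos δ + cos φ₁ sin δ cos θ ) = arcsin(0.491591) = 29.445°.
Then Δλ = atan2(0.086272, 0.821360) = 0.104651 rad, from sin θ sin δ cos φ₁ over cos δ − sin φ₁ sin φ₂.
λ₂ = 138.248° + 5.996° = 144.244°.

latitude 29.445°, longitude 144.244°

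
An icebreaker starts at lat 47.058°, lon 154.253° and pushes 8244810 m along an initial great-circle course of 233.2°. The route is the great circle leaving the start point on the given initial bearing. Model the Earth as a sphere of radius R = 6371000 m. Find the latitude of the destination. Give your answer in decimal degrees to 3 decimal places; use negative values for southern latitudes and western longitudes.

The arc subtends δ = 8244810/6371000 = 1.294116 rad at the centre.
Start latitude φ₁ = 0.821317 rad; initial bearing θ = 4.070108 rad.
Destination latitude: φ₂ = arcsin( sin φ₁ cos δ + cos φ₁ sin δ cos θ ) = arcsin(-0.192601) = -11.105°.
Then Δλ = atan2(-0.524757, 0.414156) = -0.902655 rad, from sin θ sin δ cos φ₁ over cos δ − sin φ₁ sin φ₂.
λ₂ = 154.253° + -51.718° = 102.535°.

latitude -11.105°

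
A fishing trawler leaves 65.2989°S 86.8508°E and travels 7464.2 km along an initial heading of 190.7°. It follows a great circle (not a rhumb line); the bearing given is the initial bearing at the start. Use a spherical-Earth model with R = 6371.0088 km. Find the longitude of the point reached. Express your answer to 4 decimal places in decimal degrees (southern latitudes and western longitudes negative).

longitude -78.6200°

Angular distance δ = d/R = 7464.2 / 6371.0088 = 1.171588 rad.
With φ₁ = -65.2989° = -1.139681 rad and θ = 190.7° = 3.328343 rad:
sin φ₂ = sin φ₁ cos δ + cos φ₁ sin δ cos θ = (-0.908500)(0.388689) + (0.417885)(0.921369)(-0.982613) = -0.731455
φ₂ = asin(-0.731455) = -0.820453 rad = -47.0085°.
Then Δλ = atan2(-0.071486, -0.275838) = -2.888011 rad, from sin θ sin δ cos φ₁ over cos δ − sin φ₁ sin φ₂.
λ₂ = 86.8508° + -165.4708° = -78.6200°.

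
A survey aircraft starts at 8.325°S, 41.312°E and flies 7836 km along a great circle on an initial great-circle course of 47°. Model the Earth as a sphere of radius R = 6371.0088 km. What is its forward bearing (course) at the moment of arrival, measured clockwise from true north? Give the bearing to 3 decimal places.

The arc subtends δ = 7836/6371.0088 = 1.229947 rad at the centre.
Converting: φ₁ = -0.145299 rad, θ = 0.820305 rad.
Applying the spherical law of cosines for sides, sin φ₂ = sin φ₁ cos δ + cos φ₁ sin δ cos θ = 0.587590, so φ₂ = 35.986°.
For the longitude increment, Δλ = atan2( sin θ sin δ cos φ₁, cos δ − sin φ₁ sin φ₂ ) = atan2(0.682016, 0.419364) = 58.413°.
λ₂ = 41.312° + 58.413° = 99.725°.
The forward bearing on arrival equals the back-azimuth from the destination plus 180°.
Back-azimuth from P₂ (35.986°, 99.725°) to P₁ (-8.325°, 41.312°), with Δλ' = λ₁ − λ₂ = -58.413°: atan2( sin Δλ' cos φ₁ , cos φ₂ sin φ₁ − sin φ₂ cos φ₁ cos Δλ' ) = 243.421°.
Final bearing = (243.421° + 180°) mod 360° = 63.421°.

final bearing 63.421°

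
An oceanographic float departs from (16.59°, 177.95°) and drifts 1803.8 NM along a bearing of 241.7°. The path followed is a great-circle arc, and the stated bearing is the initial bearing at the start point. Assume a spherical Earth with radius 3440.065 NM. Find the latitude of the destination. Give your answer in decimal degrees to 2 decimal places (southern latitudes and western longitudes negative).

Central angle δ = d/R = 0.524351 rad.
Start latitude φ₁ = 0.289550 rad; initial bearing θ = 4.218461 rad.
Destination latitude: φ₂ = arcsin( sin φ₁ cos δ + cos φ₁ sin δ cos θ ) = arcsin(0.019689) = 1.13°.
Δλ = atan2( sin θ sin δ cos φ₁ , cos δ − sin φ₁ sin φ₂ ) = atan2(-0.422462, 0.860028) = -0.456598 rad = -26.16°.
Hence λ₂ = 177.95° + -26.16° = 151.79°.

latitude 1.13°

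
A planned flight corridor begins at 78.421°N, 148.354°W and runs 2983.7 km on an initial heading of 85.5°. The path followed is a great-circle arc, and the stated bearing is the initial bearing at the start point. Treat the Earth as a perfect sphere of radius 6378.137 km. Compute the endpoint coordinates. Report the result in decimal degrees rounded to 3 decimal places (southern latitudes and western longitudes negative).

δ = 2983.7/6378.137 = 0.467801 rad (26.8030°).
Start latitude φ₁ = 1.368705 rad; initial bearing θ = 1.492257 rad.
sin φ₂ = sin φ₁ cos δ + cos φ₁ sin δ cos θ = (0.979649)(0.892562) + (0.200719)(0.450925)(0.078459) = 0.881499
φ₂ = asin(0.881499) = 1.079027 rad = 61.824°.
Then Δλ = atan2(0.090230, 0.029003) = 1.259795 rad, from sin θ sin δ cos φ₁ over cos δ − sin φ₁ sin φ₂.
Hence λ₂ = -148.354° + 72.181° = -76.173°.

latitude 61.824°, longitude -76.173°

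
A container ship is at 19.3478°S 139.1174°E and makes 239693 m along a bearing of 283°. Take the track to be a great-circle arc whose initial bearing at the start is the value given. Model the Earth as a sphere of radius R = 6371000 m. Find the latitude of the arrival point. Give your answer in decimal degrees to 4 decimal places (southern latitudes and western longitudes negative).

latitude -18.8495°

The arc subtends δ = 239693/6371000 = 0.037623 rad at the centre.
With φ₁ = -19.3478° = -0.337683 rad and θ = 283° = 4.939282 rad:
Destination latitude: φ₂ = arcsin( sin φ₁ cos δ + cos φ₁ sin δ cos θ ) = arcsin(-0.323084) = -18.8495°.
For the longitude increment, Δλ = atan2( sin θ sin δ cos φ₁, cos δ − sin φ₁ sin φ₂ ) = atan2(-0.034580, 0.892254) = -2.2194°.
λ₂ = 139.1174° + -2.2194° = 136.8980°.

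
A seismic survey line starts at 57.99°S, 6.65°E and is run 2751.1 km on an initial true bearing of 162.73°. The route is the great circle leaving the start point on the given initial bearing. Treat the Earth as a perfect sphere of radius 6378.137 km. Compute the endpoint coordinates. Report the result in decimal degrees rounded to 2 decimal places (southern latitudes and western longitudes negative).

latitude -79.09°, longitude 47.61°

Angular distance δ = d/R = 2751.1 / 6378.137 = 0.431333 rad.
With φ₁ = -57.99° = -1.012116 rad and θ = 162.73° = 2.840174 rad:
Destination latitude: φ₂ = arcsin( sin φ₁ cos δ + cos φ₁ sin δ cos θ ) = arcsin(-0.981911) = -79.09°.
Δλ = atan2( sin θ sin δ cos φ₁ , cos δ − sin φ₁ sin φ₂ ) = atan2(0.065791, 0.075792) = 0.714877 rad = 40.96°.
λ₂ = λ₁ + Δλ = 47.61°.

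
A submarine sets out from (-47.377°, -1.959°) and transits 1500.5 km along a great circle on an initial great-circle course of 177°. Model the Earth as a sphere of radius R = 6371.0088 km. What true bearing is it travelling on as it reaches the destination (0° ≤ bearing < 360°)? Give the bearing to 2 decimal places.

final bearing 175.83°

Angular distance δ = d/R = 1500.5 / 6371.0088 = 0.235520 rad.
Start latitude φ₁ = -0.826885 rad; initial bearing θ = 3.089233 rad.
Destination latitude: φ₂ = arcsin( sin φ₁ cos δ + cos φ₁ sin δ cos θ ) = arcsin(-0.873312) = -60.846°.
Δλ = atan2( sin θ sin δ cos φ₁ , cos δ − sin φ₁ sin φ₂ ) = atan2(0.008270, 0.329788) = 0.025071 rad = 1.436°.
Hence λ₂ = -1.959° + 1.436° = -0.523°.
The forward bearing on arrival equals the back-azimuth from the destination plus 180°.
Back-azimuth from P₂ (-60.85°, -0.52°) to P₁ (-47.38°, -1.96°), with Δλ' = λ₁ − λ₂ = -1.44°: atan2( sin Δλ' cos φ₁ , cos φ₂ sin φ₁ − sin φ₂ cos φ₁ cos Δλ' ) = 355.83°.
Final bearing = (355.83° + 180°) mod 360° = 175.83°.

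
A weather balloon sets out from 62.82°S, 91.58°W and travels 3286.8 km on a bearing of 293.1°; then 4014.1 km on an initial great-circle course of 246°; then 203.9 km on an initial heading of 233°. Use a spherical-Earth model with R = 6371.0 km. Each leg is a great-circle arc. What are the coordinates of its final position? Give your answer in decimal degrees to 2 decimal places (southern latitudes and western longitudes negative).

Apply the spherical direct solution leg by leg, carrying full precision between legs.
Leg 1: from (-62.82°, -91.58°), δ = 3286.8/6371 = 0.515900 rad, θ = 293.1° → φ = -43.27°, λ = -130.13°.
Leg 2: from (-43.27°, -130.13°), δ = 4014.1/6371 = 0.630058 rad, θ = 246° → φ = -46.74°, λ = 178.11°.
Leg 3: from (-46.74°, 178.11°), δ = 203.9/6371 = 0.032004 rad, θ = 233° → φ = -47.83°, λ = 175.93°.

latitude -47.83°, longitude 175.93°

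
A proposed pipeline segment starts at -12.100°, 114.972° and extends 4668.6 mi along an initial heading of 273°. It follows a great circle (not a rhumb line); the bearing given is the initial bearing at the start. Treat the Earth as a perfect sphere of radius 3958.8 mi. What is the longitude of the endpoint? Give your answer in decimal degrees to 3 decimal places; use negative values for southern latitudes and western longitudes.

longitude 47.519°

Angular distance δ = d/R = 4668.6 / 3958.8 = 1.179297 rad.
With φ₁ = -12.100° = -0.211185 rad and θ = 273° = 4.764749 rad:
Applying the spherical law of cosines for sides, sin φ₂ = sin φ₁ cos δ + cos φ₁ sin δ cos θ = -0.032684, so φ₂ = -1.873°.
Δλ = atan2( sin θ sin δ cos φ₁ , cos δ − sin φ₁ sin φ₂ ) = atan2(-0.902563, 0.374724) = -1.177275 rad = -67.453°.
λ₂ = 114.972° + -67.453° = 47.519°.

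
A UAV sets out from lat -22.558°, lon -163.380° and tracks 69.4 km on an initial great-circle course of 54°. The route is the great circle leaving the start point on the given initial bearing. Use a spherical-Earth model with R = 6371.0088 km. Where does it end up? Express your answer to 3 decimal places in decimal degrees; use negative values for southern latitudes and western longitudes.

latitude -22.190°, longitude -162.835°

Angular distance δ = d/R = 69.4 / 6371.0088 = 0.010893 rad.
Start latitude φ₁ = -0.393711 rad; initial bearing θ = 0.942478 rad.
Destination latitude: φ₂ = arcsin( sin φ₁ cos δ + cos φ₁ sin δ cos θ ) = arcsin(-0.377683) = -22.190°.
Then Δλ = atan2(0.008138, 0.855055) = 0.009518 rad, from sin θ sin δ cos φ₁ over cos δ − sin φ₁ sin φ₂.
λ₂ = -163.380° + 0.545° = -162.835°.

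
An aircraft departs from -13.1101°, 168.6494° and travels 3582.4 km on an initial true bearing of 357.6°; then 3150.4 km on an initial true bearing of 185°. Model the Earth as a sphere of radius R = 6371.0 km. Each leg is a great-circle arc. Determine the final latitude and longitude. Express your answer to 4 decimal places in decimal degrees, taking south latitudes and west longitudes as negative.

latitude -9.1536°, longitude 164.8946°

Apply the spherical direct solution leg by leg, carrying full precision between legs.
Leg 1: from (-13.1101°, 168.6494°), δ = 3582.4/6371 = 0.562298 rad, θ = 357.6° → φ = 19.0796°, λ = 167.2958°.
Leg 2: from (19.0796°, 167.2958°), δ = 3150.4/6371 = 0.494491 rad, θ = 185° → φ = -9.1536°, λ = 164.8946°.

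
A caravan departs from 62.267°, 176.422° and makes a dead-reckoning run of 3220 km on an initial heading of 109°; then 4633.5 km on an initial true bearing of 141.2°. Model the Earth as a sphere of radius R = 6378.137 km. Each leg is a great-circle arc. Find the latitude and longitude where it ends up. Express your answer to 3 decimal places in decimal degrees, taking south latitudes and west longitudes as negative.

Apply the spherical direct solution leg by leg, carrying full precision between legs.
Leg 1: from (62.267°, 176.422°), δ = 3220/6378.137 = 0.504850 rad, θ = 109° → φ = 44.541°, λ = -143.664°.
Leg 2: from (44.541°, -143.664°), δ = 4633.5/6378.137 = 0.726466 rad, θ = 141.2° → φ = 8.939°, λ = -118.745°.

latitude 8.939°, longitude -118.745°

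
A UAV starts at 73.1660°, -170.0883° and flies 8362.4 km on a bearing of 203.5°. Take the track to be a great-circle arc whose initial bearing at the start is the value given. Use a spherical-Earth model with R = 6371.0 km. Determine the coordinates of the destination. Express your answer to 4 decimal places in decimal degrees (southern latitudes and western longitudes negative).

latitude -0.7079°, longitude 167.2333°

δ = 8362.4/6371 = 1.312573 rad (75.2049°).
Converting: φ₁ = 1.276988 rad, θ = 3.551745 rad.
Destination latitude: φ₂ = arcsin( sin φ₁ cos δ + cos φ₁ sin δ cos θ ) = arcsin(-0.012354) = -0.7079°.
Then Δλ = atan2(-0.111649, 0.267189) = -0.395813 rad, from sin θ sin δ cos φ₁ over cos δ − sin φ₁ sin φ₂.
λ₂ = -170.0883° + -22.6784° = -192.7667°, normalized to (−180°, 180°] → 167.2333°.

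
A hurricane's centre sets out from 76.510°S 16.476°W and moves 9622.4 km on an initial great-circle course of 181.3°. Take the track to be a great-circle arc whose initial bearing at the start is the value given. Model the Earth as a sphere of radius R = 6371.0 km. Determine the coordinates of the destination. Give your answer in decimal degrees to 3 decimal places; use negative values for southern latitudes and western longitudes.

latitude -16.950°, longitude 164.881°

δ = 9622.4/6371 = 1.510344 rad (86.5363°).
Converting: φ₁ = -1.335351 rad, θ = 3.164282 rad.
Applying the spherical law of cosines for sides, sin φ₂ = sin φ₁ cos δ + cos φ₁ sin δ cos θ = -0.291539, so φ₂ = -16.950°.
Then Δλ = atan2(-0.005283, -0.223079) = -3.117916 rad, from sin θ sin δ cos φ₁ over cos δ − sin φ₁ sin φ₂.
λ₂ = -16.476° + -178.643° = -195.119°, normalized to (−180°, 180°] → 164.881°.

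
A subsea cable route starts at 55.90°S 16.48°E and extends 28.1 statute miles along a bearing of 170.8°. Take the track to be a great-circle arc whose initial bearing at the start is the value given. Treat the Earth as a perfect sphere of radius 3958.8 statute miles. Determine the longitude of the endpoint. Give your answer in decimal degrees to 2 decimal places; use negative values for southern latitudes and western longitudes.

δ = 28.1/3958.8 = 0.007098 rad (0.4067°).
Start latitude φ₁ = -0.975639 rad; initial bearing θ = 2.981022 rad.
Applying the spherical law of cosines for sides, sin φ₂ = sin φ₁ cos δ + cos φ₁ sin δ cos θ = -0.831968, so φ₂ = -56.30°.
For the longitude increment, Δλ = atan2( sin θ sin δ cos φ₁, cos δ − sin φ₁ sin φ₂ ) = atan2(0.000636, 0.311055) = 0.12°.
λ₂ = 16.48° + 0.12° = 16.60°.

longitude 16.60°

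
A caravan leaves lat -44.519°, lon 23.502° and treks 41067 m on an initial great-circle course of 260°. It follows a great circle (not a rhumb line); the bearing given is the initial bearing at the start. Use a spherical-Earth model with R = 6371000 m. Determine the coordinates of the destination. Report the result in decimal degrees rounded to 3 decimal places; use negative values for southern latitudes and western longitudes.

latitude -44.582°, longitude 22.991°

The arc subtends δ = 41067/6371000 = 0.006446 rad at the centre.
Converting: φ₁ = -0.777003 rad, θ = 4.537856 rad.
sin φ₂ = sin φ₁ cos δ + cos φ₁ sin δ cos θ = (-0.701146)(0.999979) + (0.713018)(0.006446)(-0.173648) = -0.701929
φ₂ = asin(-0.701929) = -0.778103 rad = -44.582°.
Then Δλ = atan2(-0.004526, 0.507824) = -0.008913 rad, from sin θ sin δ cos φ₁ over cos δ − sin φ₁ sin φ₂.
λ₂ = 23.502° + -0.511° = 22.991°.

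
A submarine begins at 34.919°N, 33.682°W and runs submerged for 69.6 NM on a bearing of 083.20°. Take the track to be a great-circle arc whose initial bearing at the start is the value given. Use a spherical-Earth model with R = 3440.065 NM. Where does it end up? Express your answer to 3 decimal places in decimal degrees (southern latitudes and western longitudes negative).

Angular distance δ = d/R = 69.6 / 3440.065 = 0.020232 rad.
With φ₁ = 34.919° = 0.609452 rad and θ = 83.2° = 1.452114 rad:
Destination latitude: φ₂ = arcsin( sin φ₁ cos δ + cos φ₁ sin δ cos θ ) = arcsin(0.574265) = 35.048°.
Δλ = atan2( sin θ sin δ cos φ₁ , cos δ − sin φ₁ sin φ₂ ) = atan2(0.016472, 0.671076) = 0.024540 rad = 1.406°.
λ₂ = λ₁ + Δλ = -32.276°.

latitude 35.048°, longitude -32.276°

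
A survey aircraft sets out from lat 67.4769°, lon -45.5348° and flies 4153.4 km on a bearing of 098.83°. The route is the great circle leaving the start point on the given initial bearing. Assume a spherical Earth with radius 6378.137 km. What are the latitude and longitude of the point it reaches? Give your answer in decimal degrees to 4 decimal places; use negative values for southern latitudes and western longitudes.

latitude 44.3512°, longitude 11.3543°

The arc subtends δ = 4153.4/6378.137 = 0.651193 rad at the centre.
With φ₁ = 67.4769° = 1.177694 rad and θ = 98.83° = 1.724909 rad:
Applying the spherical law of cosines for sides, sin φ₂ = sin φ₁ cos δ + cos φ₁ sin δ cos θ = 0.699054, so φ₂ = 44.3512°.
For the longitude increment, Δλ = atan2( sin θ sin δ cos φ₁, cos δ − sin φ₁ sin φ₂ ) = atan2(0.229432, 0.149627) = 56.8891°.
λ₂ = λ₁ + Δλ = 11.3543°.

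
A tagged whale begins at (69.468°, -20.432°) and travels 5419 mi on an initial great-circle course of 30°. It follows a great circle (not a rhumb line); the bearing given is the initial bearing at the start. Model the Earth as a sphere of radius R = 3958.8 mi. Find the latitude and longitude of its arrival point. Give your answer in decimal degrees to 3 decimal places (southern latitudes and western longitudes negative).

δ = 5419/3958.8 = 1.368849 rad (78.4293°).
Start latitude φ₁ = 1.212445 rad; initial bearing θ = 0.523599 rad.
sin φ₂ = sin φ₁ cos δ + cos φ₁ sin δ cos θ = (0.936476)(0.200577) + (0.350730)(0.979678)(0.866025) = 0.485405
φ₂ = asin(0.485405) = 0.506826 rad = 29.039°.
Then Δλ = atan2(0.171801, -0.253993) = 2.546880 rad, from sin θ sin δ cos φ₁ over cos δ − sin φ₁ sin φ₂.
λ₂ = -20.432° + 145.925° = 125.493°.

latitude 29.039°, longitude 125.493°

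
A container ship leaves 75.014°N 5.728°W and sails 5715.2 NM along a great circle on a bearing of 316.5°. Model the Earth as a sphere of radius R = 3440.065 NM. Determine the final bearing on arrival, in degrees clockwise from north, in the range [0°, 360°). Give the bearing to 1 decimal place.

final bearing 190.3°

Central angle δ = d/R = 1.661364 rad.
Converting: φ₁ = 1.309241 rad, θ = 5.523967 rad.
Applying the spherical law of cosines for sides, sin φ₂ = sin φ₁ cos δ + cos φ₁ sin δ cos θ = 0.099433, so φ₂ = 5.707°.
Then Δλ = atan2(-0.177267, -0.186495) = -2.381557 rad, from sin θ sin δ cos φ₁ over cos δ − sin φ₁ sin φ₂.
Hence λ₂ = -5.728° + -136.453° = -142.181°.
The forward bearing on arrival equals the back-azimuth from the destination plus 180°.
Back-azimuth from P₂ (5.7°, -142.2°) to P₁ (75.0°, -5.7°), with Δλ' = λ₁ − λ₂ = 136.5°: atan2( sin Δλ' cos φ₁ , cos φ₂ sin φ₁ − sin φ₂ cos φ₁ cos Δλ' ) = 10.3°.
Final bearing = (10.3° + 180°) mod 360° = 190.3°.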